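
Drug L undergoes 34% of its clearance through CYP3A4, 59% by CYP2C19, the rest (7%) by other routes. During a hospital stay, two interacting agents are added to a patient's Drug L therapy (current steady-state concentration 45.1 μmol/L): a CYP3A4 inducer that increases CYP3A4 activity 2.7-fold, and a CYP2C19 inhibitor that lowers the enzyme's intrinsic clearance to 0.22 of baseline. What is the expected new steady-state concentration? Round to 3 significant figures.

40.3 μmol/L

The CYP3A4 pathway (34% of clearance) rises to 2.7× activity: 0.34 × 2.7 = 0.918.
The CYP2C19 pathway (59% of clearance) drops to 0.22× activity: 0.59 × 0.22 = 0.1298.
The remaining 7% of clearance is unaffected.
New clearance relative to baseline: 0.918 + 0.1298 + 0.07 = 1.1178.
Steady-state concentration ∝ 1/CL: new value = 45.1 / 1.1178 = 40.3 μmol/L.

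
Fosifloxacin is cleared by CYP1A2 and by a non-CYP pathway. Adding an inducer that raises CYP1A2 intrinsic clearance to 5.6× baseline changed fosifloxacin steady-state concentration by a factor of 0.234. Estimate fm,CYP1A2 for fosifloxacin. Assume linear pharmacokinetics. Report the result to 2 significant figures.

0.71

Let fm be the CYP1A2 fraction. New clearance relative to baseline = fm × 5.6 + (1 − fm).
Steady-state concentration ratio = 1 / (new CL fraction), so new CL fraction = 1 / 0.234 = 4.274.
fm × 5.6 + 1 − fm = 4.274  ⇒  fm × (5.6 − 1) = 3.274  ⇒  fm = 0.71.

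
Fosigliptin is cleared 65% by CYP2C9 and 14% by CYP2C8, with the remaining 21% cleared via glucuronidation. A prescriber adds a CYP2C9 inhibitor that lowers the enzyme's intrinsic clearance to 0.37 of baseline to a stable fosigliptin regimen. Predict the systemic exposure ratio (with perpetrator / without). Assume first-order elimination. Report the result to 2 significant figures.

1.7

The CYP2C9 pathway (65% of clearance) falls to 0.37× activity: 0.65 × 0.37 = 0.2405.
CYP2C8 (14%) and the residual 21% are unaffected.
New clearance relative to baseline: 0.2405 + 0.14 + 0.21 = 0.5905.
Since systemic exposure ∝ 1/CL, the ratio is 1 / 0.5905 = 1.7.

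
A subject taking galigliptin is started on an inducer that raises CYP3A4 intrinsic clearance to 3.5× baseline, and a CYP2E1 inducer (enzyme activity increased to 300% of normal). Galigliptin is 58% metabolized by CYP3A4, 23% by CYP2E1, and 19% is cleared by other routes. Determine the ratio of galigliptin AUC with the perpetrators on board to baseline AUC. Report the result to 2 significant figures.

The CYP3A4 pathway (58% of clearance) is boosted to 3.5× activity: 0.58 × 3.5 = 2.03.
The CYP2E1 pathway (23% of clearance) increases to 3× activity: 0.23 × 3 = 0.69.
The remaining 19% of clearance is unaffected.
CL_new/CL_old = 2.03 + 0.69 + 0.19 = 2.91.
Net AUC ratio = 1 / 2.91 = 0.34.

0.34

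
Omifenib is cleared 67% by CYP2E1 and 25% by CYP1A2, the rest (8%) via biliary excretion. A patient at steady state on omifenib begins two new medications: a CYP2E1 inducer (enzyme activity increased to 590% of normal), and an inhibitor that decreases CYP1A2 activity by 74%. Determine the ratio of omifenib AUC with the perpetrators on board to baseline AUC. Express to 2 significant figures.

The CYP2E1 pathway (67% of clearance) increases to 5.9× activity: 0.67 × 5.9 = 3.953.
The CYP1A2 pathway (25% of clearance) falls to 0.26× activity: 0.25 × 0.26 = 0.065.
Non-CYP routes (8%) are unchanged.
New clearance relative to baseline: 3.953 + 0.065 + 0.08 = 4.098.
AUC ∝ 1/CL: fold-change = 1 / 4.098 = 0.24.

0.24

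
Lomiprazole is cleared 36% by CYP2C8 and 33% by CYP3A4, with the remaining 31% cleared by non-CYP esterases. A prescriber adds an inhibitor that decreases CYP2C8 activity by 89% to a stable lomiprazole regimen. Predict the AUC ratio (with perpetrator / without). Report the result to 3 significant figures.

The CYP2C8 pathway (36% of clearance) drops to 0.11× activity: 0.36 × 0.11 = 0.0396.
CYP3A4 (33%) and the residual 31% are unaffected.
CL_new/CL_old = 0.0396 + 0.33 + 0.31 = 0.6796.
Since AUC ∝ 1/CL, the ratio is 1 / 0.6796 = 1.47.

1.47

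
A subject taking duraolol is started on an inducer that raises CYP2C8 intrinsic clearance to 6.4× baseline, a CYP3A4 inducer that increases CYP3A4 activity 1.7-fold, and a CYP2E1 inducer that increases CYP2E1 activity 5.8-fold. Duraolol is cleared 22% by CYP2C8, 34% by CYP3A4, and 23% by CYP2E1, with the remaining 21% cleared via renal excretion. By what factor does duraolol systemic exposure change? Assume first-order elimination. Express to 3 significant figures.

0.283

CYP2C8: 0.22 × 6.4 = 1.408
CYP3A4: 0.34 × 1.7 = 0.578
CYP2E1: 0.23 × 5.8 = 1.334
Other: 0.21 (unchanged)
New clearance relative to baseline: 1.408 + 0.578 + 1.334 + 0.21 = 3.53.
Net systemic exposure ratio = 1 / 3.53 = 0.283.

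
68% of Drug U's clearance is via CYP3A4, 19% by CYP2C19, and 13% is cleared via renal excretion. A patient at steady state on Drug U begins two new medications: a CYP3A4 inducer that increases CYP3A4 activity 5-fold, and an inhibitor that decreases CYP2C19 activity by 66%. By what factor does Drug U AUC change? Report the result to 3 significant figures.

The CYP3A4 pathway (68% of clearance) rises to 5× activity: 0.68 × 5 = 3.4.
The CYP2C19 pathway (19% of clearance) is reduced to 0.34× activity: 0.19 × 0.34 = 0.0646.
The remaining 13% of clearance is unaffected.
CL_new/CL_old = 3.4 + 0.0646 + 0.13 = 3.5946.
Net AUC ratio = 1 / 3.5946 = 0.278.

0.278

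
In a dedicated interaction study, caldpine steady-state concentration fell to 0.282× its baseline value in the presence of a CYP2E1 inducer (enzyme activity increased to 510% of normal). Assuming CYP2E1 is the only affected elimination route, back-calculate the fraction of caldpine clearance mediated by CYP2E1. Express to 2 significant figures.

0.62

CL'/CL = 1 / 0.282 = 3.546
5.1·fm + (1 − fm) = 3.546
fm = (3.546 − 1) / (5.1 − 1) = 0.62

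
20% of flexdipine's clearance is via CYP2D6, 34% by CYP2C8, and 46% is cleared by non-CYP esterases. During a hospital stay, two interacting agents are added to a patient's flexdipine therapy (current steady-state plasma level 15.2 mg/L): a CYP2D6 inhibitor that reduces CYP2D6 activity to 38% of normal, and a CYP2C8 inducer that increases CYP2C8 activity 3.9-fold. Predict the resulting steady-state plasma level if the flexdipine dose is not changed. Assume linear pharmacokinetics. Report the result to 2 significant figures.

8.2 mg/L

The CYP2D6 pathway (20% of clearance) is reduced to 0.38× activity: 0.2 × 0.38 = 0.076.
The CYP2C8 pathway (34% of clearance) rises to 3.9× activity: 0.34 × 3.9 = 1.326.
The remaining 46% of clearance is unaffected.
New clearance relative to baseline: 0.076 + 1.326 + 0.46 = 1.862.
Dividing the baseline by the relative clearance: 15.2 / 1.862 = 8.2 mg/L.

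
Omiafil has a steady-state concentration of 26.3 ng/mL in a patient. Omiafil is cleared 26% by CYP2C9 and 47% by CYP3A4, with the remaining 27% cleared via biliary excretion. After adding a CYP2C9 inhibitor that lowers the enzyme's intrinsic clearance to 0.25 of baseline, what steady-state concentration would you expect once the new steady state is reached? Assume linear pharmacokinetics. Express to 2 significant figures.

The CYP2C9 pathway (26% of clearance) drops to 0.25× activity: 0.26 × 0.25 = 0.065.
CYP3A4 (47%) and the residual 27% are unaffected.
CL_new/CL_old = 0.065 + 0.47 + 0.27 = 0.805.
Steady-state concentration ∝ 1/CL, so new value = 26.3 / 0.805 = 33 ng/mL.

33 ng/mL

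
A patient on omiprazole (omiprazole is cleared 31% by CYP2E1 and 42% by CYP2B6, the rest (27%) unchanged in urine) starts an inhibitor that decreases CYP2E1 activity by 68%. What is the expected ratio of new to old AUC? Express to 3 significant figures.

CYP2E1: 0.31 × 0.32 = 0.0992
CYP2B6: 0.42 (unchanged)
Other: 0.27 (unchanged)
New clearance relative to baseline: 0.0992 + 0.42 + 0.27 = 0.7892.
AUC is inversely proportional to clearance, so the fold-change is 1 / 0.7892 = 1.27.

1.27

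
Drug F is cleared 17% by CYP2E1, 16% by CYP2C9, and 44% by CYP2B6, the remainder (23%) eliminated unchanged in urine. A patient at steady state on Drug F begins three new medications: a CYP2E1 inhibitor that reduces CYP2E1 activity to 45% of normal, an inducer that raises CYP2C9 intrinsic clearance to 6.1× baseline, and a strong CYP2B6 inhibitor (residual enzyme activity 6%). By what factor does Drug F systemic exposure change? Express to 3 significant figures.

The CYP2E1 pathway (17% of clearance) falls to 0.45× activity: 0.17 × 0.45 = 0.0765.
The CYP2C9 pathway (16% of clearance) is boosted to 6.1× activity: 0.16 × 6.1 = 0.976.
The CYP2B6 pathway (44% of clearance) drops to 0.06× activity: 0.44 × 0.06 = 0.0264.
Non-CYP routes (23%) are unchanged.
CL_new/CL_old = 0.0765 + 0.976 + 0.0264 + 0.23 = 1.3089.
Systemic exposure ∝ 1/CL: fold-change = 1 / 1.3089 = 0.764.

0.764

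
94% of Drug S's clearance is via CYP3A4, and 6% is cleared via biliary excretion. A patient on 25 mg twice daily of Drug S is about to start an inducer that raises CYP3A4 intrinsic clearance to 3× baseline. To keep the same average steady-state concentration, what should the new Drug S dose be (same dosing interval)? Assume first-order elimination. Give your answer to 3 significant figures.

72.0 mg

CYP3A4: 0.94 × 3 = 2.82
Other: 0.06 (unchanged)
CL_new/CL_old = 2.82 + 0.06 = 2.88.
Css,avg = (dose rate)/CL, so holding Css fixed requires dose ∝ CL: 25 × 2.88 = 72.0 mg.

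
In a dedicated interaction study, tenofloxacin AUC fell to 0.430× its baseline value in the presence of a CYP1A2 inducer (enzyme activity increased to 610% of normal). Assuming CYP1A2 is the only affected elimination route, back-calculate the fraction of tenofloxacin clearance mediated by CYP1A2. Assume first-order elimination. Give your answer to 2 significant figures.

0.26

Let fm be the CYP1A2 fraction. New clearance relative to baseline = fm × 6.1 + (1 − fm).
AUC ratio = 1 / (new CL fraction), so new CL fraction = 1 / 0.430 = 2.326.
fm × 6.1 + 1 − fm = 2.326  ⇒  fm × (6.1 − 1) = 1.326  ⇒  fm = 0.26.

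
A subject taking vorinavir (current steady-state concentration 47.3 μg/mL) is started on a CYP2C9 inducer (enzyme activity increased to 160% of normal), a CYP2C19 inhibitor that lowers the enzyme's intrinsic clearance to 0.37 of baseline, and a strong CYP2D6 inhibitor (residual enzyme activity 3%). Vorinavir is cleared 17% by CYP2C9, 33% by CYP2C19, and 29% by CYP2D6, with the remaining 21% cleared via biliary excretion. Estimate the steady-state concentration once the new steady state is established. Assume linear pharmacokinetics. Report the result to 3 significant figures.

77.2 μg/mL

CYP2C9: 0.17 × 1.6 = 0.272
CYP2C19: 0.33 × 0.37 = 0.1221
CYP2D6: 0.29 × 0.03 = 0.0087
Other: 0.21 (unchanged)
CL_new/CL_old = 0.272 + 0.1221 + 0.0087 + 0.21 = 0.6128.
Dividing the baseline by the relative clearance: 47.3 / 0.6128 = 77.2 μg/mL.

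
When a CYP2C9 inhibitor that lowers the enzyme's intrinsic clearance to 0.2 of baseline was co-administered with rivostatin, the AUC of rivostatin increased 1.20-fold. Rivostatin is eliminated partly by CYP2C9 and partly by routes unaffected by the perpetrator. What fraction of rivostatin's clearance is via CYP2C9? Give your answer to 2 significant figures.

0.21

CL'/CL = 1 / 1.20 = 0.8333
0.2·fm + (1 − fm) = 0.8333
fm = (0.8333 − 1) / (0.2 − 1) = 0.21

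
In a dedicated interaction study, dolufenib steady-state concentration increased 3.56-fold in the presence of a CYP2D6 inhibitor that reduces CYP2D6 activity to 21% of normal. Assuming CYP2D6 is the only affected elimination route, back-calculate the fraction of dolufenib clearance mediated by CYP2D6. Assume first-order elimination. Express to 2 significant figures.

CL'/CL = 1 / 3.56 = 0.2809
0.21·fm + (1 − fm) = 0.2809
fm = (0.2809 − 1) / (0.21 − 1) = 0.91

0.91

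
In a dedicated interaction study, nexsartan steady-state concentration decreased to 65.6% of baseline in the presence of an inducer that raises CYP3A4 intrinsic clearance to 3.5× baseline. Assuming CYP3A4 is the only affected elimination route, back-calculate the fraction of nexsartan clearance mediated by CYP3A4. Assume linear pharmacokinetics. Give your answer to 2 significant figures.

0.21

Let fm be the CYP3A4 fraction. New clearance relative to baseline = fm × 3.5 + (1 − fm).
Steady-state concentration ratio = 1 / (new CL fraction), so new CL fraction = 1 / 0.656 = 1.524.
fm × 3.5 + 1 − fm = 1.524  ⇒  fm × (3.5 − 1) = 0.5244  ⇒  fm = 0.21.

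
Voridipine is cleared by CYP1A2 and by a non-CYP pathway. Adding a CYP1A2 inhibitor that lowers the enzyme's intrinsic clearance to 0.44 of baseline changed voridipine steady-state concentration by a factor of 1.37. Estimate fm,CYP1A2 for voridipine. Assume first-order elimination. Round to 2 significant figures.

0.48

Let x = fm,CYP1A2. Because steady-state concentration ∝ 1/CL, relative clearance fell to 1/1.37 = 0.7299.
Setting x·0.44 + (1 − x) = 0.7299 and solving: x = (0.7299 − 1)/(0.44 − 1) = 0.48.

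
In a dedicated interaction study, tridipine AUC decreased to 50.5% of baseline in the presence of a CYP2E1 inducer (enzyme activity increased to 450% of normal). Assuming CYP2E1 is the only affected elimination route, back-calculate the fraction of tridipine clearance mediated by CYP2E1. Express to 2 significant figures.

Let x = fm,CYP2E1. Because AUC ∝ 1/CL, relative clearance rose to 1/0.505 = 1.98.
Only the CYP2E1 route changed, so 1.98 = x·4.5 + (1 − x), giving x = 0.28.

0.28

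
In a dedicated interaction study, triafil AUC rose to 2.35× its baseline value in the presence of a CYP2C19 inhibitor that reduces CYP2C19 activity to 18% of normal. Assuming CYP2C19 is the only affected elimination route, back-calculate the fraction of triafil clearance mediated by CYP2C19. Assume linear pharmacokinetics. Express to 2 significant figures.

Let x = fm,CYP2C19. Because AUC ∝ 1/CL, relative clearance fell to 1/2.35 = 0.4255.
Setting x·0.18 + (1 − x) = 0.4255 and solving: x = (0.4255 − 1)/(0.18 − 1) = 0.70.

0.70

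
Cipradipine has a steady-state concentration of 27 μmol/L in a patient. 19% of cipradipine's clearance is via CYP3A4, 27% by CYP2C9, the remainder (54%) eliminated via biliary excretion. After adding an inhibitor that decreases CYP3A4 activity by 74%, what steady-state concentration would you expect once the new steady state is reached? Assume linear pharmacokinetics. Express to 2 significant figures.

CYP3A4: 0.19 × 0.26 = 0.0494
CYP2C9: 0.27 (unchanged)
Other: 0.54 (unchanged)
CL_new/CL_old = 0.0494 + 0.27 + 0.54 = 0.8594.
New steady-state concentration = baseline ÷ relative clearance = 27 / 0.8594 = 31 μmol/L.

31 μmol/L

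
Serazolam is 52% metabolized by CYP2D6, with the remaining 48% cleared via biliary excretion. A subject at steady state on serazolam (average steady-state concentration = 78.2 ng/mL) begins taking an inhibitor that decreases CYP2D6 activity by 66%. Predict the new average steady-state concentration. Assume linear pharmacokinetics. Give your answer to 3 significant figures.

119 ng/mL

The CYP2D6 pathway (52% of clearance) drops to 0.34× activity: 0.52 × 0.34 = 0.1768.
Non-CYP routes (48%) are unchanged.
Relative clearance = 0.1768 + 0.48 = 0.6568.
New average steady-state concentration = baseline ÷ relative clearance = 78.2 / 0.6568 = 119 ng/mL.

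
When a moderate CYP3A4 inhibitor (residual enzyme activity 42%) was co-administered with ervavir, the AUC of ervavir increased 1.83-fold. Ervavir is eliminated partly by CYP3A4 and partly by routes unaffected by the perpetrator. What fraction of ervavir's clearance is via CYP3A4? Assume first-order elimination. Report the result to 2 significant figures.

0.78

Let x = fm,CYP3A4. Because AUC ∝ 1/CL, relative clearance fell to 1/1.83 = 0.5464.
Setting x·0.42 + (1 − x) = 0.5464 and solving: x = (0.5464 − 1)/(0.42 − 1) = 0.78.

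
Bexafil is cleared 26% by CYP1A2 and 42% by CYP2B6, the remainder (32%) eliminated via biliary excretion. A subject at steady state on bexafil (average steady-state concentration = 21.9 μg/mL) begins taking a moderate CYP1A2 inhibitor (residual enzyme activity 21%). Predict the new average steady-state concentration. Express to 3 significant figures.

CYP1A2: 0.26 × 0.21 = 0.0546
CYP2B6: 0.42 (unchanged)
Other: 0.32 (unchanged)
Relative clearance = 0.0546 + 0.42 + 0.32 = 0.7946.
New average steady-state concentration = baseline ÷ relative clearance = 21.9 / 0.7946 = 27.6 μg/mL.

27.6 μg/mL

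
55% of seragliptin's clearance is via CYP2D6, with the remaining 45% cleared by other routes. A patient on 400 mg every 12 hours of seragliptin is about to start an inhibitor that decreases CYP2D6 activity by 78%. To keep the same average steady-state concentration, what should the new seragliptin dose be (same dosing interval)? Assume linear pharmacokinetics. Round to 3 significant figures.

The CYP2D6 pathway (55% of clearance) drops to 0.22× activity: 0.55 × 0.22 = 0.121.
The remaining 45% of clearance is unaffected.
CL_new/CL_old = 0.121 + 0.45 = 0.571.
Exposure is unchanged when dose changes in proportion to clearance. New dose = 400 mg × 0.571 = 228 mg.

228 mg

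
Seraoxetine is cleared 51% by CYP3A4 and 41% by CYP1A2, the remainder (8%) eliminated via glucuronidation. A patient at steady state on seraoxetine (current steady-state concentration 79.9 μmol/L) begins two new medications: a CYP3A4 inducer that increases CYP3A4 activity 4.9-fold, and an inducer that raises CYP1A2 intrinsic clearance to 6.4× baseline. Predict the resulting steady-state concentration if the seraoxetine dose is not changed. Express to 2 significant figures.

15 μmol/L

CYP3A4: 0.51 × 4.9 = 2.499
CYP1A2: 0.41 × 6.4 = 2.624
Other: 0.08 (unchanged)
New clearance relative to baseline: 2.499 + 2.624 + 0.08 = 5.203.
New steady-state concentration = 79.9 / 5.203 = 15 μmol/L (concentration scales inversely with clearance).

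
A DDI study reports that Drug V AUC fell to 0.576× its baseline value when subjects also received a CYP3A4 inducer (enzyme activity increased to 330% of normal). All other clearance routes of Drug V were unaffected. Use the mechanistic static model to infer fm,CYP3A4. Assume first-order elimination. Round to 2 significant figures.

Let fm be the CYP3A4 fraction. New clearance relative to baseline = fm × 3.3 + (1 − fm).
AUC ratio = 1 / (new CL fraction), so new CL fraction = 1 / 0.576 = 1.736.
fm × 3.3 + 1 − fm = 1.736  ⇒  fm × (3.3 − 1) = 0.7361  ⇒  fm = 0.32.

0.32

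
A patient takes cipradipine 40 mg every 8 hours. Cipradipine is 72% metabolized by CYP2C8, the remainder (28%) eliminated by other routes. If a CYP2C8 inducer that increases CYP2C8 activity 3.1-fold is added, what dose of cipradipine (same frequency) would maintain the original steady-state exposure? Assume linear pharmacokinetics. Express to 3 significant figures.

100 mg

The CYP2C8 pathway (72% of clearance) rises to 3.1× activity: 0.72 × 3.1 = 2.232.
Non-CYP routes (28%) are unchanged.
CL_new/CL_old = 2.232 + 0.28 = 2.512.
Css,avg = (dose rate)/CL, so holding Css fixed requires dose ∝ CL: 40 × 2.512 = 100 mg.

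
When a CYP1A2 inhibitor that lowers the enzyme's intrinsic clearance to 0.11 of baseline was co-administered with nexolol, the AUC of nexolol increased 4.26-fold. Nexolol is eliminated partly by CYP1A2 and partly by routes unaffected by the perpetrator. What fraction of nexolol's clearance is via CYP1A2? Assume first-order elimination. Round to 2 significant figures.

0.86

CL'/CL = 1 / 4.26 = 0.2347
0.11·fm + (1 − fm) = 0.2347
fm = (0.2347 − 1) / (0.11 − 1) = 0.86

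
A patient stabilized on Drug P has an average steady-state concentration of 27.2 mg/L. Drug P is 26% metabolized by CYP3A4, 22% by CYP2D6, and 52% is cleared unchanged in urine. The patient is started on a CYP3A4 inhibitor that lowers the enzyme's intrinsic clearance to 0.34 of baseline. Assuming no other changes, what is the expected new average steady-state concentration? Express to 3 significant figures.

CYP3A4: 0.26 × 0.34 = 0.0884
CYP2D6: 0.22 (unchanged)
Other: 0.52 (unchanged)
Relative clearance = 0.0884 + 0.22 + 0.52 = 0.8284.
Average steady-state concentration ∝ 1/CL, so new value = 27.2 / 0.8284 = 32.8 mg/L.

32.8 mg/L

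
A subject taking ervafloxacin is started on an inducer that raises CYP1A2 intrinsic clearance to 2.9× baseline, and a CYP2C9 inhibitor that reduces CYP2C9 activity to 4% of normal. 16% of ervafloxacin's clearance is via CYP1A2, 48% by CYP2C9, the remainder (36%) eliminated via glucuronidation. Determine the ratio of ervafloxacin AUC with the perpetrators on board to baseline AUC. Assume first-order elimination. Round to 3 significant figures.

1.19

CYP1A2: 0.16 × 2.9 = 0.464
CYP2C9: 0.48 × 0.04 = 0.0192
Other: 0.36 (unchanged)
Relative clearance = 0.464 + 0.0192 + 0.36 = 0.8432.
Net AUC ratio = 1 / 0.8432 = 1.19.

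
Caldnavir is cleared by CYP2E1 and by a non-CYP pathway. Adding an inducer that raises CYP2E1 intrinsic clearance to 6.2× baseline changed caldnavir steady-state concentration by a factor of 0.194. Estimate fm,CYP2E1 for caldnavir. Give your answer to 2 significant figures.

Call the CYP2E1 fraction fm. After the interaction, CL_new/CL_old = fm × 6.2 + (1 − fm).
Steady-state concentration ratio = 1 / (new CL fraction), so new CL fraction = 1 / 0.194 = 5.155.
fm × 6.2 + 1 − fm = 5.155  ⇒  fm × (6.2 − 1) = 4.155  ⇒  fm = 0.80.

0.80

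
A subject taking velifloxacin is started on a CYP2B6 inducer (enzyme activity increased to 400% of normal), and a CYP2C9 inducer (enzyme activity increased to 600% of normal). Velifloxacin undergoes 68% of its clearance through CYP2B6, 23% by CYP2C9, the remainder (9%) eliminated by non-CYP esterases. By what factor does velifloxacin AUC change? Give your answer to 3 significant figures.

0.239

The CYP2B6 pathway (68% of clearance) is boosted to 4× activity: 0.68 × 4 = 2.72.
The CYP2C9 pathway (23% of clearance) is boosted to 6× activity: 0.23 × 6 = 1.38.
Non-CYP routes (9%) are unchanged.
CL_new/CL_old = 2.72 + 1.38 + 0.09 = 4.19.
Net AUC ratio = 1 / 4.19 = 0.239.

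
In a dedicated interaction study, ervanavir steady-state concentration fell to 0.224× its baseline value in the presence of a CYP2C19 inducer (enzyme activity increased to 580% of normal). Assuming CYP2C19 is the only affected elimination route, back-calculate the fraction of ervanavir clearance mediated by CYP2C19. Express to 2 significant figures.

0.72

Call the CYP2C19 fraction fm. After the interaction, CL_new/CL_old = fm × 5.8 + (1 − fm).
Steady-state concentration ratio = 1 / (new CL fraction), so new CL fraction = 1 / 0.224 = 4.464.
fm × 5.8 + 1 − fm = 4.464  ⇒  fm × (5.8 − 1) = 3.464  ⇒  fm = 0.72.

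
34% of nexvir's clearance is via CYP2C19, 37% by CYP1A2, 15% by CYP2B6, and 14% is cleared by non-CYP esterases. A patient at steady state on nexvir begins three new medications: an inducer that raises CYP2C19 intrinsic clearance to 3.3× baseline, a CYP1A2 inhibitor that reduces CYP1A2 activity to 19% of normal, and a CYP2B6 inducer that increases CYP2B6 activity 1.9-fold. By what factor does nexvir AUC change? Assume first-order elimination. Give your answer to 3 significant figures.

The CYP2C19 pathway (34% of clearance) is boosted to 3.3× activity: 0.34 × 3.3 = 1.122.
The CYP1A2 pathway (37% of clearance) drops to 0.19× activity: 0.37 × 0.19 = 0.0703.
The CYP2B6 pathway (15% of clearance) increases to 1.9× activity: 0.15 × 1.9 = 0.285.
Non-CYP routes (14%) are unchanged.
Relative clearance = 1.122 + 0.0703 + 0.285 + 0.14 = 1.6173.
AUC ∝ 1/CL: fold-change = 1 / 1.6173 = 0.618.

0.618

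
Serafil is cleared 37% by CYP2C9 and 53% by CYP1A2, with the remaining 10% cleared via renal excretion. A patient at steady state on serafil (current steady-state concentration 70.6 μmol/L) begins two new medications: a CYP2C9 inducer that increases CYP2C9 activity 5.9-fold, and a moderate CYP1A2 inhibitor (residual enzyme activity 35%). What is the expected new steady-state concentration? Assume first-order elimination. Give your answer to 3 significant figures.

The CYP2C9 pathway (37% of clearance) rises to 5.9× activity: 0.37 × 5.9 = 2.183.
The CYP1A2 pathway (53% of clearance) is reduced to 0.35× activity: 0.53 × 0.35 = 0.1855.
Non-CYP routes (10%) are unchanged.
New clearance relative to baseline: 2.183 + 0.1855 + 0.1 = 2.4685.
Dividing the baseline by the relative clearance: 70.6 / 2.4685 = 28.6 μmol/L.

28.6 μmol/L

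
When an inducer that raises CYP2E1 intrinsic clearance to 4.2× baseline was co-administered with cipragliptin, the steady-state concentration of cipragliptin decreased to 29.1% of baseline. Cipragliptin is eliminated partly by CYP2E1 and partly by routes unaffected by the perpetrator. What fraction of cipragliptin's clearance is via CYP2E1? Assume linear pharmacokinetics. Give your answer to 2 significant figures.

Let x = fm,CYP2E1. Because steady-state concentration ∝ 1/CL, relative clearance rose to 1/0.291 = 3.436.
Only the CYP2E1 route changed, so 3.436 = x·4.2 + (1 − x), giving x = 0.76.

0.76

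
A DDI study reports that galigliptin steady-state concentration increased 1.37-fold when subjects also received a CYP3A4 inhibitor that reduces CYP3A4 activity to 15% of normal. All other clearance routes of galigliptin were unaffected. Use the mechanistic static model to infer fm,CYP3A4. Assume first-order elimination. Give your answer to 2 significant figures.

0.32

CL'/CL = 1 / 1.37 = 0.7299
0.15·fm + (1 − fm) = 0.7299
fm = (0.7299 − 1) / (0.15 − 1) = 0.32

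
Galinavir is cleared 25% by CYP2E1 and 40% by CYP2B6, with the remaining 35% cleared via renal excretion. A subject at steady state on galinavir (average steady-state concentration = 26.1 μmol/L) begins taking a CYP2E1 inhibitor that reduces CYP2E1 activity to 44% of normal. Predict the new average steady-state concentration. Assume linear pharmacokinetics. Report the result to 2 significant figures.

CYP2E1: 0.25 × 0.44 = 0.11
CYP2B6: 0.4 (unchanged)
Other: 0.35 (unchanged)
New clearance relative to baseline: 0.11 + 0.4 + 0.35 = 0.86.
New average steady-state concentration = baseline ÷ relative clearance = 26.1 / 0.86 = 30 μmol/L.

30 μmol/L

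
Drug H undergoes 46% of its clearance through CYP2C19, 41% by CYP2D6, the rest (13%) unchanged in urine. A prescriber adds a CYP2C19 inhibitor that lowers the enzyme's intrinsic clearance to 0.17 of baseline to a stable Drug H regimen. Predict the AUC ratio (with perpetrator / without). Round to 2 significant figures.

CYP2C19: 0.46 × 0.17 = 0.0782
CYP2D6: 0.41 (unchanged)
Other: 0.13 (unchanged)
Relative clearance = 0.0782 + 0.41 + 0.13 = 0.6182.
Since AUC ∝ 1/CL, the ratio is 1 / 0.6182 = 1.6.

1.6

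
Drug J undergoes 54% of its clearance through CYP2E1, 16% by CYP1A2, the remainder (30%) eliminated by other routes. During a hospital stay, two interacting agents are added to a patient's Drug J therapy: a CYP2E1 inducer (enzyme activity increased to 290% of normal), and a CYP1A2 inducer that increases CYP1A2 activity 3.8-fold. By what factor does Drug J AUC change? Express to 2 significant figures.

0.40

CYP2E1: 0.54 × 2.9 = 1.566
CYP1A2: 0.16 × 3.8 = 0.608
Other: 0.3 (unchanged)
New clearance relative to baseline: 1.566 + 0.608 + 0.3 = 2.474.
Because AUC varies inversely with clearance, the combined effect is 1 / 2.474 = 0.40.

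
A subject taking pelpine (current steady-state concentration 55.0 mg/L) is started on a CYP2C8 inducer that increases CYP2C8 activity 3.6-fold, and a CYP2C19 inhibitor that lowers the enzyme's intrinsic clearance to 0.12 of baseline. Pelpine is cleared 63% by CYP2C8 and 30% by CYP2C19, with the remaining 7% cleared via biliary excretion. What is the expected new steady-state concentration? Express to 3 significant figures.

The CYP2C8 pathway (63% of clearance) is boosted to 3.6× activity: 0.63 × 3.6 = 2.268.
The CYP2C19 pathway (30% of clearance) drops to 0.12× activity: 0.3 × 0.12 = 0.036.
The remaining 7% of clearance is unaffected.
CL_new/CL_old = 2.268 + 0.036 + 0.07 = 2.374.
Steady-state concentration ∝ 1/CL: new value = 55.0 / 2.374 = 23.2 mg/L.

23.2 mg/L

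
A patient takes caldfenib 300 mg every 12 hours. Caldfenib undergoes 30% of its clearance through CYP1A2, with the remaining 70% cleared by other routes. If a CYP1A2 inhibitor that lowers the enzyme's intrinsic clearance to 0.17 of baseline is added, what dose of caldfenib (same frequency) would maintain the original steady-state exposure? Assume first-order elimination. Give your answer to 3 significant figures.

The CYP1A2 pathway (30% of clearance) falls to 0.17× activity: 0.3 × 0.17 = 0.051.
The remaining 70% of clearance is unaffected.
Relative clearance = 0.051 + 0.7 = 0.751.
Css,avg = (dose rate)/CL, so holding Css fixed requires dose ∝ CL: 300 × 0.751 = 225 mg.

225 mg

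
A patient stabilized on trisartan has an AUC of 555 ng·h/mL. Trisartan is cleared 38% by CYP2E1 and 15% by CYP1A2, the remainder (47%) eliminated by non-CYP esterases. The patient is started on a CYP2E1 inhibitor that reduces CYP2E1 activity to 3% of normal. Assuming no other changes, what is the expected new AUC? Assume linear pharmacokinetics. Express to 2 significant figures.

The CYP2E1 pathway (38% of clearance) is reduced to 0.03× activity: 0.38 × 0.03 = 0.0114.
CYP1A2 (15%) and the residual 47% are unaffected.
CL_new/CL_old = 0.0114 + 0.15 + 0.47 = 0.6314.
New AUC = baseline ÷ relative clearance = 555 / 0.6314 = 8.8 × 10² ng·h/mL.

8.8 × 10² ng·h/mL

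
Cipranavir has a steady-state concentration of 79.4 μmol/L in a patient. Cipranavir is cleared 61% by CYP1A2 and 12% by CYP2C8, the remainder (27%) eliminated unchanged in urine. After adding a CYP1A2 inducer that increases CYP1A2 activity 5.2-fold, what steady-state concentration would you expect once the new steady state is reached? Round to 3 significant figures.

CYP1A2: 0.61 × 5.2 = 3.172
CYP2C8: 0.12 (unchanged)
Other: 0.27 (unchanged)
Relative clearance = 3.172 + 0.12 + 0.27 = 3.562.
New steady-state concentration = baseline ÷ relative clearance = 79.4 / 3.562 = 22.3 μmol/L.

22.3 μmol/L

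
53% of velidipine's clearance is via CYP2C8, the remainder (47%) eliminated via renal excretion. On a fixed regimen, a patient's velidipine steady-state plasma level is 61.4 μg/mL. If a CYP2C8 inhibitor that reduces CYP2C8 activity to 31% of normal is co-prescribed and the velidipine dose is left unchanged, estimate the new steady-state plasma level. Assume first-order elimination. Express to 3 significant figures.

96.8 μg/mL

CYP2C8: 0.53 × 0.31 = 0.1643
Other: 0.47 (unchanged)
CL_new/CL_old = 0.1643 + 0.47 = 0.6343.
Steady-state plasma level ∝ 1/CL, so new value = 61.4 / 0.6343 = 96.8 μg/mL.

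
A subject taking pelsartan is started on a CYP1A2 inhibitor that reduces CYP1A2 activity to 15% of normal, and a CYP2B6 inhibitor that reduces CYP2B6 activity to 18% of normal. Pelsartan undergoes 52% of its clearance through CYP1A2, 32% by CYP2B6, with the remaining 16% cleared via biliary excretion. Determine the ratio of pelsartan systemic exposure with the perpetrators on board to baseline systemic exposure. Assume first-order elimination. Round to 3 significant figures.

3.38

The CYP1A2 pathway (52% of clearance) drops to 0.15× activity: 0.52 × 0.15 = 0.078.
The CYP2B6 pathway (32% of clearance) is reduced to 0.18× activity: 0.32 × 0.18 = 0.0576.
The remaining 16% of clearance is unaffected.
New clearance relative to baseline: 0.078 + 0.0576 + 0.16 = 0.2956.
Net systemic exposure ratio = 1 / 0.2956 = 3.38.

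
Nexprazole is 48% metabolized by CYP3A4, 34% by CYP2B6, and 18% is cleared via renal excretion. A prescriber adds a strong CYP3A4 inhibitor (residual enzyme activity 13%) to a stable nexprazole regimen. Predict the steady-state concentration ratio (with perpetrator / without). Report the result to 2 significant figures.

The CYP3A4 pathway (48% of clearance) drops to 0.13× activity: 0.48 × 0.13 = 0.0624.
CYP2B6 (34%) and the residual 18% are unaffected.
New clearance relative to baseline: 0.0624 + 0.34 + 0.18 = 0.5824.
Steady-state concentration is inversely proportional to clearance, so the fold-change is 1 / 0.5824 = 1.7.

1.7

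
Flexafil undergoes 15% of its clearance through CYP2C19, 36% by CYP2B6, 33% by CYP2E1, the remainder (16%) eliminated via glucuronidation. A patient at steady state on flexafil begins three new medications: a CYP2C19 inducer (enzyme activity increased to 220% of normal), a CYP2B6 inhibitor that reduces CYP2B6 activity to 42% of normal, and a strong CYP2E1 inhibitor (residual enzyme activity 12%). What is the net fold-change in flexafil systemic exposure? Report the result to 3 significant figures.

1.47

The CYP2C19 pathway (15% of clearance) increases to 2.2× activity: 0.15 × 2.2 = 0.33.
The CYP2B6 pathway (36% of clearance) is reduced to 0.42× activity: 0.36 × 0.42 = 0.1512.
The CYP2E1 pathway (33% of clearance) drops to 0.12× activity: 0.33 × 0.12 = 0.0396.
The remaining 16% of clearance is unaffected.
Relative clearance = 0.33 + 0.1512 + 0.0396 + 0.16 = 0.6808.
Systemic exposure ∝ 1/CL: fold-change = 1 / 0.6808 = 1.47.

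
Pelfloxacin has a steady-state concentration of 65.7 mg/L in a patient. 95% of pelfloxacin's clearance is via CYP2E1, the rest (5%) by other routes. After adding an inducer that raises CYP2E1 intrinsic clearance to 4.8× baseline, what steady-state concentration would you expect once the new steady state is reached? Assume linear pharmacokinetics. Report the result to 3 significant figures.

14.3 mg/L

CYP2E1: 0.95 × 4.8 = 4.56
Other: 0.05 (unchanged)
Relative clearance = 4.56 + 0.05 = 4.61.
With dosing unchanged, steady-state concentration scales as 1/CL: 65.7 / 4.61 = 14.3 mg/L.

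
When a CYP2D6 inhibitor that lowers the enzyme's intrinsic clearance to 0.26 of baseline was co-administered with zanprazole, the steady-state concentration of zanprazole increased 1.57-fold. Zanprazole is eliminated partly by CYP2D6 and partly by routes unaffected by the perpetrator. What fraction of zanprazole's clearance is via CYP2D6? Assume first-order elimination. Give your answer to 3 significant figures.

0.491

CL'/CL = 1 / 1.57 = 0.6369
0.26·fm + (1 − fm) = 0.6369
fm = (0.6369 − 1) / (0.26 − 1) = 0.491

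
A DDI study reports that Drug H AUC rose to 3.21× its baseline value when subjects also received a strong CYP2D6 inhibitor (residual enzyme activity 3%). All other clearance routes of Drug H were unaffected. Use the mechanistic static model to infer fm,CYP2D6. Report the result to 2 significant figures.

0.71

Let fm be the CYP2D6 fraction. New clearance relative to baseline = fm × 0.03 + (1 − fm).
AUC ratio = 1 / (new CL fraction), so new CL fraction = 1 / 3.21 = 0.3115.
fm × 0.03 + 1 − fm = 0.3115  ⇒  fm × (0.03 − 1) = −0.6885  ⇒  fm = 0.71.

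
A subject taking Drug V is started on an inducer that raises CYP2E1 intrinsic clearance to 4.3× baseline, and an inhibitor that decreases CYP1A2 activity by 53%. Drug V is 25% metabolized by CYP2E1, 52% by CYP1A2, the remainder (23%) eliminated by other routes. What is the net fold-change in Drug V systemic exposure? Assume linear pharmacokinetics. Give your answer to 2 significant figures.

The CYP2E1 pathway (25% of clearance) is boosted to 4.3× activity: 0.25 × 4.3 = 1.075.
The CYP1A2 pathway (52% of clearance) falls to 0.47× activity: 0.52 × 0.47 = 0.2444.
The remaining 23% of clearance is unaffected.
Relative clearance = 1.075 + 0.2444 + 0.23 = 1.5494.
Systemic exposure ∝ 1/CL: fold-change = 1 / 1.5494 = 0.65.

0.65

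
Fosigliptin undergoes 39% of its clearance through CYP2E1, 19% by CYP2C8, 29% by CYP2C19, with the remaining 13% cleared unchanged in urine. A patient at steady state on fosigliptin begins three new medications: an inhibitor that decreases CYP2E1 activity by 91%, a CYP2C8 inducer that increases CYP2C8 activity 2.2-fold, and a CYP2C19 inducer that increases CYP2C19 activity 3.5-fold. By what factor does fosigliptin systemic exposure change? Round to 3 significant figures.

The CYP2E1 pathway (39% of clearance) drops to 0.09× activity: 0.39 × 0.09 = 0.0351.
The CYP2C8 pathway (19% of clearance) rises to 2.2× activity: 0.19 × 2.2 = 0.418.
The CYP2C19 pathway (29% of clearance) increases to 3.5× activity: 0.29 × 3.5 = 1.015.
Non-CYP routes (13%) are unchanged.
Relative clearance = 0.0351 + 0.418 + 1.015 + 0.13 = 1.5981.
Systemic exposure ∝ 1/CL: fold-change = 1 / 1.5981 = 0.626.

0.626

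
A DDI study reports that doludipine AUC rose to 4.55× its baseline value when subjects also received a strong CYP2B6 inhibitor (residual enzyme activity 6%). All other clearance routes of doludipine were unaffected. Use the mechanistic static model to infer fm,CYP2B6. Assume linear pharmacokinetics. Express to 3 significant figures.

Write x for the fraction cleared via CYP2B6. The observed AUC change means clearance fell to 1/4.55 = 0.2198 of baseline.
Only the CYP2B6 route changed, so 0.2198 = x·0.06 + (1 − x), giving x = 0.830.

0.830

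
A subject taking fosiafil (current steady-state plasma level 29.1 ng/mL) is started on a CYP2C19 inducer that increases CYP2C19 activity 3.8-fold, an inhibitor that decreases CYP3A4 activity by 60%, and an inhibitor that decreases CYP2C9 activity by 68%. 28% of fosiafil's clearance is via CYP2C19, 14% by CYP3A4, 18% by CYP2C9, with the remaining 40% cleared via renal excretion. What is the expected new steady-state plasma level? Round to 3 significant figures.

The CYP2C19 pathway (28% of clearance) rises to 3.8× activity: 0.28 × 3.8 = 1.064.
The CYP3A4 pathway (14% of clearance) drops to 0.4× activity: 0.14 × 0.4 = 0.056.
The CYP2C9 pathway (18% of clearance) falls to 0.32× activity: 0.18 × 0.32 = 0.0576.
The remaining 40% of clearance is unaffected.
New clearance relative to baseline: 1.064 + 0.056 + 0.0576 + 0.4 = 1.5776.
Dividing the baseline by the relative clearance: 29.1 / 1.5776 = 18.4 ng/mL.

18.4 ng/mL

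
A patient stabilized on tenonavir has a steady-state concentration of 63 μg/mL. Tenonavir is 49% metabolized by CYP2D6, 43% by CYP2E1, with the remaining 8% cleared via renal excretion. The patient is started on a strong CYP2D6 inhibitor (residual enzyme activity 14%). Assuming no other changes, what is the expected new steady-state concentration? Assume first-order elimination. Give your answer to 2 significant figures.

The CYP2D6 pathway (49% of clearance) is reduced to 0.14× activity: 0.49 × 0.14 = 0.0686.
CYP2E1 (43%) and the residual 8% are unaffected.
Relative clearance = 0.0686 + 0.43 + 0.08 = 0.5786.
With dosing unchanged, steady-state concentration scales as 1/CL: 63 / 0.5786 = 1.1 × 10² μg/mL.

1.1 × 10² μg/mL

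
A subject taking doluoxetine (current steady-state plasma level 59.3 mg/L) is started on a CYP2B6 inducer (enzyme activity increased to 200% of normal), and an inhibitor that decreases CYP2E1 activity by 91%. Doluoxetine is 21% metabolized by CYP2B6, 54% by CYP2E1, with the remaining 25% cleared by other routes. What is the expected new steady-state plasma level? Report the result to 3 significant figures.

82.5 mg/L

The CYP2B6 pathway (21% of clearance) rises to 2× activity: 0.21 × 2 = 0.42.
The CYP2E1 pathway (54% of clearance) is reduced to 0.09× activity: 0.54 × 0.09 = 0.0486.
The remaining 25% of clearance is unaffected.
CL_new/CL_old = 0.42 + 0.0486 + 0.25 = 0.7186.
Dividing the baseline by the relative clearance: 59.3 / 0.7186 = 82.5 mg/L.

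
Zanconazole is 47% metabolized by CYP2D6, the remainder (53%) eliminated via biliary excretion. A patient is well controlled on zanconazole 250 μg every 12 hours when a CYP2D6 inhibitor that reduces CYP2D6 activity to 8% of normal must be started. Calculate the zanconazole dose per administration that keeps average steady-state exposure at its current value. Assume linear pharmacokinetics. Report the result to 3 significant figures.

The CYP2D6 pathway (47% of clearance) drops to 0.08× activity: 0.47 × 0.08 = 0.0376.
The remaining 53% of clearance is unaffected.
Relative clearance = 0.0376 + 0.53 = 0.5676.
Exposure is unchanged when dose changes in proportion to clearance. New dose = 250 μg × 0.5676 = 142 μg.

142 μg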